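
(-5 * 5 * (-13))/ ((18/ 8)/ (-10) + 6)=13000/ 231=56.28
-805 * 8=-6440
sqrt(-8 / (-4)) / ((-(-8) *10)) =sqrt(2) / 80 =0.02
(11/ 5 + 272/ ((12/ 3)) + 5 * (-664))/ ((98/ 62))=-503719/ 245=-2056.00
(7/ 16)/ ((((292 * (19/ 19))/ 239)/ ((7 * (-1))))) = -2.51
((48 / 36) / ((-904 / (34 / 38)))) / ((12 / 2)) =-17 / 77292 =-0.00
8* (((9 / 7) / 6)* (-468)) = -5616 / 7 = -802.29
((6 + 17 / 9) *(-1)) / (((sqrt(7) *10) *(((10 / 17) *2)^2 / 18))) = -20519 *sqrt(7) / 14000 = -3.88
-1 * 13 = -13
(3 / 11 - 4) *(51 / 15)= -697 / 55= -12.67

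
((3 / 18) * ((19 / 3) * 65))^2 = 1525225 / 324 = 4707.48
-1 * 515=-515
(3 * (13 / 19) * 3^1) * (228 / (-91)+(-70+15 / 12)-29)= -328437 / 532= -617.36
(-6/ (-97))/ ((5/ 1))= 0.01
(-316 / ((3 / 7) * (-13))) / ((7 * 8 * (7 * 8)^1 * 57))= 79 / 248976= 0.00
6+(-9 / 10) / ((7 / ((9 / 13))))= 5379 / 910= 5.91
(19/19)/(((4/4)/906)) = 906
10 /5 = 2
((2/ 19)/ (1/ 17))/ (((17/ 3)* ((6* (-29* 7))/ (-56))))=8/ 551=0.01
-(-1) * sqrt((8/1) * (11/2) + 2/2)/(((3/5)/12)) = 60 * sqrt(5) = 134.16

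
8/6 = 4/3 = 1.33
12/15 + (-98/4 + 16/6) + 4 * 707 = 84209/30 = 2806.97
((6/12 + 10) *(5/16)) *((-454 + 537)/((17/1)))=8715/544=16.02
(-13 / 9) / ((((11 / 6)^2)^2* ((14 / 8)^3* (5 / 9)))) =-1078272 / 25109315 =-0.04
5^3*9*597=671625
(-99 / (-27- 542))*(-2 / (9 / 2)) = -44 / 569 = -0.08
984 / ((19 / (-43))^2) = 1819416 / 361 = 5039.93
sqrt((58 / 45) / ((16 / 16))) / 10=sqrt(290) / 150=0.11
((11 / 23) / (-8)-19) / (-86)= 3507 / 15824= 0.22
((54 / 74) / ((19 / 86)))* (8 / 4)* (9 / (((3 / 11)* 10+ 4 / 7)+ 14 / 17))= 13677741 / 948347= 14.42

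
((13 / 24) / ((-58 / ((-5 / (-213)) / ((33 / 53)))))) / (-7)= 3445 / 68490576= 0.00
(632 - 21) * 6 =3666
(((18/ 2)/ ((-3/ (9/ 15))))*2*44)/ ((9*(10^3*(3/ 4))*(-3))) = 44/ 5625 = 0.01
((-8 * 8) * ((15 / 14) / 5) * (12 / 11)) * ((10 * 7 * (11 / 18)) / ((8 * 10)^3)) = -1 / 800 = -0.00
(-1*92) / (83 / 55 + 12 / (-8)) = -10120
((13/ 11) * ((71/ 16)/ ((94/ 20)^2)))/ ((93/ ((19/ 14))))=438425/ 126549192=0.00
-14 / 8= -7 / 4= -1.75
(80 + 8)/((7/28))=352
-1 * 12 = -12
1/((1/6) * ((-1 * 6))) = -1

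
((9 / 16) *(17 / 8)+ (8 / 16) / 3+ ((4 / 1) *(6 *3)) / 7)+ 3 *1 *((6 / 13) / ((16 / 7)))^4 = 28627175471 / 2456702976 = 11.65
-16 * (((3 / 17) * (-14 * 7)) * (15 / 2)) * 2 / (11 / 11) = 70560 / 17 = 4150.59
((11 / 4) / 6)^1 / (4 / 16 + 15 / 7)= 77 / 402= 0.19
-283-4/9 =-2551/9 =-283.44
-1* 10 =-10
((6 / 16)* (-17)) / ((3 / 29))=-493 / 8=-61.62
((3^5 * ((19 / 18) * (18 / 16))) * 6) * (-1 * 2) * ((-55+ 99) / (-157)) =152361 / 157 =970.45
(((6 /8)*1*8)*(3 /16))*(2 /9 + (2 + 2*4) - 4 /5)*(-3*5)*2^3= -1272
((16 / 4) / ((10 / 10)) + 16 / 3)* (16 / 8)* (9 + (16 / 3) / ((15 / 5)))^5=480891054392 / 177147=2714644.08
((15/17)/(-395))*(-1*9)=27/1343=0.02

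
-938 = -938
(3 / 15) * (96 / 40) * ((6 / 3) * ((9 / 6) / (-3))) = -0.48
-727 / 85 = -8.55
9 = 9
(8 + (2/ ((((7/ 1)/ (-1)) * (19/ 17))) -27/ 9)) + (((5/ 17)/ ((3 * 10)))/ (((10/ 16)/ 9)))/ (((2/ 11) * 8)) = 4.84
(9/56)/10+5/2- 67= -64.48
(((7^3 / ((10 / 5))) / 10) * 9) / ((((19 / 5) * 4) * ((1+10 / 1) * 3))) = 0.31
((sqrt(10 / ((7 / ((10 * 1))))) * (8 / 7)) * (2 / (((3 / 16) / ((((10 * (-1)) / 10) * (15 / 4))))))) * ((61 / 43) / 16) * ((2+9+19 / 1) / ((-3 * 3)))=122000 * sqrt(7) / 6321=51.06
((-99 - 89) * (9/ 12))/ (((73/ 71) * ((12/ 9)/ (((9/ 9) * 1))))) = -30033/ 292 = -102.85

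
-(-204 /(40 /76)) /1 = 1938 /5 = 387.60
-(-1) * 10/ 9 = 10/ 9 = 1.11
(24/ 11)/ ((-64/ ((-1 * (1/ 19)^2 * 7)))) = 21/ 31768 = 0.00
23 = 23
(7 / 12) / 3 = 7 / 36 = 0.19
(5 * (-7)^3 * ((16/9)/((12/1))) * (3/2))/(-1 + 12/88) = 75460/171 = 441.29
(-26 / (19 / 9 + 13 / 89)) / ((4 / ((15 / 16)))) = -156195 / 57856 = -2.70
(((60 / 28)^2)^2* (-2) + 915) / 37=2095665 / 88837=23.59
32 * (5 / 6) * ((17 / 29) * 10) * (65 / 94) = 442000 / 4089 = 108.09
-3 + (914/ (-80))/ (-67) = -7583/ 2680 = -2.83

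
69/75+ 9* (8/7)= 1961/175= 11.21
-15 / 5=-3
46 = 46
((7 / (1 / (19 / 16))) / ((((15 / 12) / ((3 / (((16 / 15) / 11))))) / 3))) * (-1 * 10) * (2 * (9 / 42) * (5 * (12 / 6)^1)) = -26451.56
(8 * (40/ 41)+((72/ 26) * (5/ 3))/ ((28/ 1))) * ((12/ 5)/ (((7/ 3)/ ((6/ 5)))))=1284552/ 130585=9.84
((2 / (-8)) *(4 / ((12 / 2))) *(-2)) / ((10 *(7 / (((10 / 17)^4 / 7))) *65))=200 / 159608631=0.00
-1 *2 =-2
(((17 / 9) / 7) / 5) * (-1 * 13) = -0.70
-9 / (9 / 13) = -13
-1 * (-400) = 400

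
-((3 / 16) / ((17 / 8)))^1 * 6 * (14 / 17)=-126 / 289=-0.44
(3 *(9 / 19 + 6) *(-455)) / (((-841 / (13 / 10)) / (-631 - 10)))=-279813807 / 31958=-8755.67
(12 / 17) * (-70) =-840 / 17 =-49.41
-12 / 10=-6 / 5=-1.20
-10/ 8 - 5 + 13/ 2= 0.25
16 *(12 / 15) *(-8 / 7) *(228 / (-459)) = 38912 / 5355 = 7.27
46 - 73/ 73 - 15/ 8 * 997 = -14595/ 8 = -1824.38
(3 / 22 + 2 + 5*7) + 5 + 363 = 8913 / 22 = 405.14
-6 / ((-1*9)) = 2 / 3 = 0.67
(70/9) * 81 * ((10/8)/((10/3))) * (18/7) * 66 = 40095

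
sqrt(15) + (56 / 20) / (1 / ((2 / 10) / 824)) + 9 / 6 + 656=sqrt(15) + 6772257 / 10300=661.37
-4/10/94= -1/235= -0.00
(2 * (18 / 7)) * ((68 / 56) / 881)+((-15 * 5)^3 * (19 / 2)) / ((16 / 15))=-5190397724583 / 1381408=-3757324.21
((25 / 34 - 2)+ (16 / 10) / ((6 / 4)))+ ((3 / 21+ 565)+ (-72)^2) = 5748.94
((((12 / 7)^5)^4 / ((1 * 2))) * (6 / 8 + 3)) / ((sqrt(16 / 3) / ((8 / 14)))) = 7188299985839015854080 * sqrt(3) / 558545864083284007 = 22290.92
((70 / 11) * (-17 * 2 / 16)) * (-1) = 595 / 44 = 13.52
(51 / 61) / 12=17 / 244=0.07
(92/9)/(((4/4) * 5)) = 92/45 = 2.04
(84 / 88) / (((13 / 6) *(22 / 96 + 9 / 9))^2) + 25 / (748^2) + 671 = 220903995423369 / 329150048656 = 671.13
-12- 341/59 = -1049/59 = -17.78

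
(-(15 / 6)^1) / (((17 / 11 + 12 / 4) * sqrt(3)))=-11 * sqrt(3) / 60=-0.32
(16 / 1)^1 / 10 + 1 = 13 / 5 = 2.60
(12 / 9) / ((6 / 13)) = 26 / 9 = 2.89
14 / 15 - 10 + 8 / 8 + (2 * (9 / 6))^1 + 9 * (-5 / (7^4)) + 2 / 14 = -4.94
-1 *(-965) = 965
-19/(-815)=19/815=0.02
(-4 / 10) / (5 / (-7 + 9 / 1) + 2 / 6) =-12 / 85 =-0.14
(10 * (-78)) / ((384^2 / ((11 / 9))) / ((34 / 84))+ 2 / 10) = -729300 / 278692027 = -0.00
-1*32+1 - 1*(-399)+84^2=7424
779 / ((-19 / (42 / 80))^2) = 18081 / 30400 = 0.59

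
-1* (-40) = 40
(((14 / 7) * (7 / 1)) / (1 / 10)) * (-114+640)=73640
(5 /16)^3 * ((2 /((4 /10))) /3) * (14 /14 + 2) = 625 /4096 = 0.15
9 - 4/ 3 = 7.67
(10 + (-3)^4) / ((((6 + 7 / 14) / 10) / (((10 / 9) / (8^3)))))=175 / 576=0.30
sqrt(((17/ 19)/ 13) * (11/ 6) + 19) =sqrt(42007290)/ 1482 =4.37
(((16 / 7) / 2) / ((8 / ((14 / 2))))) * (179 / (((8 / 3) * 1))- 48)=153 / 8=19.12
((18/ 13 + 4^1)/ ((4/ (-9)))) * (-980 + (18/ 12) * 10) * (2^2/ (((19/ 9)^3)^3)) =235532286287550/ 4194940071127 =56.15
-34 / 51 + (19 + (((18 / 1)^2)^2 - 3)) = 314974 / 3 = 104991.33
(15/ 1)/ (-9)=-5/ 3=-1.67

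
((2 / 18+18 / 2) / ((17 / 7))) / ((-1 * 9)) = -574 / 1377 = -0.42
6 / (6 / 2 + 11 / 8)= 48 / 35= 1.37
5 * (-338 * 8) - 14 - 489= -14023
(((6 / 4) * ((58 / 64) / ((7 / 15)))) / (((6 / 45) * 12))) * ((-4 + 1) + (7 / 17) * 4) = -150075 / 60928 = -2.46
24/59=0.41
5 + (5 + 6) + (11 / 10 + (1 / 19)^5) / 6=801430713 / 49521980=16.18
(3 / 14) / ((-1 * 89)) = -3 / 1246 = -0.00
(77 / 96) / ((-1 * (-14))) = 11 / 192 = 0.06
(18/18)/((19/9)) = 9/19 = 0.47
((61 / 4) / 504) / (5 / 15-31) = -61 / 61824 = -0.00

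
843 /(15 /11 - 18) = -3091 /61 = -50.67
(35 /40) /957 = 7 /7656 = 0.00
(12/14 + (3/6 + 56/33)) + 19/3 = 4337/462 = 9.39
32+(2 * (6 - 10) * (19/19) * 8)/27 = 29.63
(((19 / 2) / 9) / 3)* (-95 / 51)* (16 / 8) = -1805 / 1377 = -1.31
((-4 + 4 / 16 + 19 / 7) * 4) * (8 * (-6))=1392 / 7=198.86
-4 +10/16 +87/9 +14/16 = 43/6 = 7.17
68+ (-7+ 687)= 748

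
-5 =-5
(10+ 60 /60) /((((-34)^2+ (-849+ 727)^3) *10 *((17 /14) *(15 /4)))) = -7 /52584825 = -0.00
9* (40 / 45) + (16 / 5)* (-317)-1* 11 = -5087 / 5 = -1017.40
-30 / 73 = -0.41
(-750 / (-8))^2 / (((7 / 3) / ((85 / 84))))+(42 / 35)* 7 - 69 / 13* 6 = 772173861 / 203840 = 3788.14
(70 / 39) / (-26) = -35 / 507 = -0.07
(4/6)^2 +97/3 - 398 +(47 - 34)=-3170/9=-352.22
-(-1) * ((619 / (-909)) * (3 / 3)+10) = 9.32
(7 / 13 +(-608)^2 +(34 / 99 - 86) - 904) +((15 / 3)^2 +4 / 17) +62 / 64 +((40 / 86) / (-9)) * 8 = 11099919570851 / 30105504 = 368700.67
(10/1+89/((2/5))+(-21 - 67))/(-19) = -289/38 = -7.61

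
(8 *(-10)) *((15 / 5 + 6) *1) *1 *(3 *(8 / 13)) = -17280 / 13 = -1329.23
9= 9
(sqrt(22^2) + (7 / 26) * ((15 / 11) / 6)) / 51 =12619 / 29172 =0.43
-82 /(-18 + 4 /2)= 41 /8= 5.12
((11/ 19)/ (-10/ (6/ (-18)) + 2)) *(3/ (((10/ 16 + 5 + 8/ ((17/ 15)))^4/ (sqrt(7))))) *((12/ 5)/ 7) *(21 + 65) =40453563392 *sqrt(7)/ 654237650390625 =0.00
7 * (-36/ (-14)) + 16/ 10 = 19.60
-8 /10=-4 /5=-0.80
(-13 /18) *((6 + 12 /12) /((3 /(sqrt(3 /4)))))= -1.46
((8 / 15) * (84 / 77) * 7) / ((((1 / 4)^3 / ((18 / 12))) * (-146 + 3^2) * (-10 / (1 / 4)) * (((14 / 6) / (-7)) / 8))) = -64512 / 37675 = -1.71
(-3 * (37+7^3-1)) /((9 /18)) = -2274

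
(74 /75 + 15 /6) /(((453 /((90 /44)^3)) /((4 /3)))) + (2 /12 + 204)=492615265 /2411772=204.25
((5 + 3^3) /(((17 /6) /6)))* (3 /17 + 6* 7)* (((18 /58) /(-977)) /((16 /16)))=-0.91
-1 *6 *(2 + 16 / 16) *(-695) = 12510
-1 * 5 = -5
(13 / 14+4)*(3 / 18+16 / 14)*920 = 290950 / 49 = 5937.76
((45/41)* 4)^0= 1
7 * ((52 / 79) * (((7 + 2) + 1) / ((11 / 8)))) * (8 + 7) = 436800 / 869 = 502.65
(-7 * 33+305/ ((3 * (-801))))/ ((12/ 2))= -277699/ 7209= -38.52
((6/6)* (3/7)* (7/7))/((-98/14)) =-3/49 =-0.06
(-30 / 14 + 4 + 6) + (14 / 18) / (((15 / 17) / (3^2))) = 1658 / 105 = 15.79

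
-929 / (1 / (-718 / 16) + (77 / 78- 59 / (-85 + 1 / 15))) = -637339521 / 1138538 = -559.79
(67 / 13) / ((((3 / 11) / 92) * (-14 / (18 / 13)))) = -203412 / 1183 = -171.95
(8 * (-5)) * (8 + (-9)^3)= 28840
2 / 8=0.25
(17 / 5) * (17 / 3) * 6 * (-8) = -4624 / 5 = -924.80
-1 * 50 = -50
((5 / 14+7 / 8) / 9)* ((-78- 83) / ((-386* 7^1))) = 529 / 64848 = 0.01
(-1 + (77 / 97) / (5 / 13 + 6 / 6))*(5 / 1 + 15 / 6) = -3725 / 1164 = -3.20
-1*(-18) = 18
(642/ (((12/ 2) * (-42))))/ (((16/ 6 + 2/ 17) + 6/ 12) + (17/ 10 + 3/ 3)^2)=-90950/ 377503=-0.24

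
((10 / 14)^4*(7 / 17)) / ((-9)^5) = -625 / 344314719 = -0.00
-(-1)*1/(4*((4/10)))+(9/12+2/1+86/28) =361/56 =6.45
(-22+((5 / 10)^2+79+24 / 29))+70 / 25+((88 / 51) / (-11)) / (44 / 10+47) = 462771863 / 7602060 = 60.87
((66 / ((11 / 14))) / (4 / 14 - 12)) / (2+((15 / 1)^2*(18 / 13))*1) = -1911 / 83558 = -0.02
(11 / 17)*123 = 1353 / 17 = 79.59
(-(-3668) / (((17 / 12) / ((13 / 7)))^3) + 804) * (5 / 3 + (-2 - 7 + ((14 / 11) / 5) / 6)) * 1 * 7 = -875332687332 / 1891505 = -462770.49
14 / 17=0.82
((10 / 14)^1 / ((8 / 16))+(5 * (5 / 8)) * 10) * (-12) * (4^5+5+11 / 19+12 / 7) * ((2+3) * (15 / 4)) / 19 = -14119113375 / 35378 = -399093.03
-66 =-66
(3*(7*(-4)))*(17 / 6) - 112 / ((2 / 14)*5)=-1974 / 5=-394.80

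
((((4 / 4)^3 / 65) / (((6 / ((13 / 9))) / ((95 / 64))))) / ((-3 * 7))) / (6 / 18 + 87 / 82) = -0.00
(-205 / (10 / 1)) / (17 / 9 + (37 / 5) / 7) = -12915 / 1856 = -6.96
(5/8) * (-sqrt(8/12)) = -5 * sqrt(6)/24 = -0.51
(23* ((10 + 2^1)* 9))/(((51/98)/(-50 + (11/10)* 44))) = -649152/85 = -7637.08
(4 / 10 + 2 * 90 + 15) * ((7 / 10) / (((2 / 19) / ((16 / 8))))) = 129941 / 50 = 2598.82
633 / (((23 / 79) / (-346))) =-17302422 / 23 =-752279.22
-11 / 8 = -1.38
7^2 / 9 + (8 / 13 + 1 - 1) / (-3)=613 / 117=5.24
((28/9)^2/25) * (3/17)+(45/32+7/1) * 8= 3089911/45900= 67.32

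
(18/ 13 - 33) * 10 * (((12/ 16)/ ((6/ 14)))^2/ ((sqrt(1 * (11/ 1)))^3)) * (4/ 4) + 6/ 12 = 1/ 2 - 100695 * sqrt(11)/ 12584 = -26.04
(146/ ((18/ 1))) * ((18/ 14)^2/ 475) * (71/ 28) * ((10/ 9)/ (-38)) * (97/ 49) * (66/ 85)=-16590783/ 5157227950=-0.00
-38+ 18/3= -32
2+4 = 6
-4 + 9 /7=-19 /7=-2.71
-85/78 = -1.09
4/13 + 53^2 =36521/13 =2809.31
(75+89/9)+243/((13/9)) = 29615/117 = 253.12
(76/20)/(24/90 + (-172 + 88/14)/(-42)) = 931/1032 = 0.90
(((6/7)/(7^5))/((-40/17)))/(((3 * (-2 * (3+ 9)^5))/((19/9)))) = 323/10538940948480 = 0.00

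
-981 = -981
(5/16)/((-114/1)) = -5/1824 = -0.00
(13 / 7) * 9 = 117 / 7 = 16.71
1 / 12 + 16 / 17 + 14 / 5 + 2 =5941 / 1020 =5.82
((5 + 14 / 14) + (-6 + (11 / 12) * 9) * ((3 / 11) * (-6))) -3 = -15 / 22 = -0.68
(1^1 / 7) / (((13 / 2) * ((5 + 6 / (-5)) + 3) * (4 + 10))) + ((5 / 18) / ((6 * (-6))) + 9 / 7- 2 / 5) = 30813511 / 35085960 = 0.88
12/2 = 6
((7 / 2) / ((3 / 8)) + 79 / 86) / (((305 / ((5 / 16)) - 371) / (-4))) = -1058 / 15609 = -0.07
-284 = -284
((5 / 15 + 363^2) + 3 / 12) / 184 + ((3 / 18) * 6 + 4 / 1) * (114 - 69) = 941.14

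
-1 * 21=-21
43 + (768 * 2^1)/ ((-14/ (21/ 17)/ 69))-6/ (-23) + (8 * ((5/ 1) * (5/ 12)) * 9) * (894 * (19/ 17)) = 54962167/ 391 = 140568.20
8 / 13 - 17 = -213 / 13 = -16.38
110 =110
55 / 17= 3.24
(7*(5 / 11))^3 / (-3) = -10.74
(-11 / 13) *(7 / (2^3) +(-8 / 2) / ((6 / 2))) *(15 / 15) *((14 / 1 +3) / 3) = 2057 / 936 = 2.20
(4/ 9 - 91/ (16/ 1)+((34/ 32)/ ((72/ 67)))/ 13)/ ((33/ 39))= -6.11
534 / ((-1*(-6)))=89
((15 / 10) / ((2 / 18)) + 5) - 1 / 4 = 73 / 4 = 18.25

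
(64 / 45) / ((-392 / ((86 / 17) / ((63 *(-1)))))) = 688 / 2361555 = 0.00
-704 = -704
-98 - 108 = -206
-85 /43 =-1.98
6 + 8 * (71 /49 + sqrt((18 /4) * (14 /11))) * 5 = 3134 /49 + 120 * sqrt(77) /11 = 159.69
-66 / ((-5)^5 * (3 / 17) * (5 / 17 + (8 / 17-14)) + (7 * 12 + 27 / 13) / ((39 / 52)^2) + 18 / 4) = -1487772 / 168082193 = -0.01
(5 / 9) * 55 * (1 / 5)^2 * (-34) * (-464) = 173536 / 9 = 19281.78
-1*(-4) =4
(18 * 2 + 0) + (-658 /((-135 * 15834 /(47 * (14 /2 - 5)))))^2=839277050824 /23312709225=36.00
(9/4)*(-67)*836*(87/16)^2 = -953898363/256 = -3726165.48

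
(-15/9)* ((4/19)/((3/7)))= -140/171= -0.82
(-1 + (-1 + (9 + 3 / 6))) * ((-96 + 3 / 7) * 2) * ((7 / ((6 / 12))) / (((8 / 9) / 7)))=-158051.25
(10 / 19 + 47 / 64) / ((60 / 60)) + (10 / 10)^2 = 2749 / 1216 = 2.26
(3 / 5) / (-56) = -3 / 280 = -0.01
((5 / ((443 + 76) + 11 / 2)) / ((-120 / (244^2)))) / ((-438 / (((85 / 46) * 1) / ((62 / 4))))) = 632570 / 491394609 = 0.00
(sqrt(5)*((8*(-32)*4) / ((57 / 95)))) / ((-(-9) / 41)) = -209920*sqrt(5) / 27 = -17385.01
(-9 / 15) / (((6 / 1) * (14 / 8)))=-2 / 35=-0.06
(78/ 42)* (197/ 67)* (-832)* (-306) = 652010112/ 469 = 1390213.46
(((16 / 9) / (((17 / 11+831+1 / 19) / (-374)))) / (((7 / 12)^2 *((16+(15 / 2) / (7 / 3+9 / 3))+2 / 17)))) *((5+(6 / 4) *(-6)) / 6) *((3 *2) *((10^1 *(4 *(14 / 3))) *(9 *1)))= 10450281431040 / 11612061503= 899.95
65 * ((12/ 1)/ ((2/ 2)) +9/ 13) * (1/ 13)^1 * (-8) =-6600/ 13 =-507.69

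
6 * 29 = 174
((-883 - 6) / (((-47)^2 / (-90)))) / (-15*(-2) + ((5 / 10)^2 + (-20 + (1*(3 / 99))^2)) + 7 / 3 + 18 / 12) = 348523560 / 135524359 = 2.57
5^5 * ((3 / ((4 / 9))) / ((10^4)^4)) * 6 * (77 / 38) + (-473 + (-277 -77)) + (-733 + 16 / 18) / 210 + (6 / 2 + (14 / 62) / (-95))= -1179095816959963457417 / 1424908800000000000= -827.49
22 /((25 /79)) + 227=7413 /25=296.52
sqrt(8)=2 * sqrt(2)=2.83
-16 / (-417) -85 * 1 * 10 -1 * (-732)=-49190 / 417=-117.96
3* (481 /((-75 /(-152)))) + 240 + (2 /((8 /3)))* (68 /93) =2452897 /775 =3165.03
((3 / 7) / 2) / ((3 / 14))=1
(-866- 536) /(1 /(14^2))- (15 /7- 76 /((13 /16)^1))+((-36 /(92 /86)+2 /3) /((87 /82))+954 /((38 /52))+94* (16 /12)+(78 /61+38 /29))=-173033462729447 /633130407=-273298.30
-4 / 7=-0.57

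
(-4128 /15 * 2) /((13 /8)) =-22016 /65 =-338.71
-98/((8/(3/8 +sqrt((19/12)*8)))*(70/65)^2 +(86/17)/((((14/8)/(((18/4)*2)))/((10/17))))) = -4312066034312127/640814755987768 +26569942396816*sqrt(114)/240305533495413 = -5.55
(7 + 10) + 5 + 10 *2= 42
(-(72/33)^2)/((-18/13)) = 416/121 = 3.44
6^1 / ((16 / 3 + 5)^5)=0.00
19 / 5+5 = 44 / 5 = 8.80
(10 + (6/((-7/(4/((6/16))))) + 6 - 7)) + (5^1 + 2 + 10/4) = 9.36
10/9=1.11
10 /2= 5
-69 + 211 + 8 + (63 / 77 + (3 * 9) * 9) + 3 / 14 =60681 / 154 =394.03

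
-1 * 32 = -32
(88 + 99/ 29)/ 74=2651/ 2146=1.24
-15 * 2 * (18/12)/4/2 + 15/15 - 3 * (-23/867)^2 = -4.63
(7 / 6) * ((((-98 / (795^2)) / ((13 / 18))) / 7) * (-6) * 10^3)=7840 / 36517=0.21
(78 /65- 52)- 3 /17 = -4333 /85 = -50.98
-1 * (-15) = 15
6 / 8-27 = -105 / 4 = -26.25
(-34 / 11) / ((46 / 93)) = -6.25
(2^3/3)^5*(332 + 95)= 13991936/243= 57579.98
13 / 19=0.68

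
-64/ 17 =-3.76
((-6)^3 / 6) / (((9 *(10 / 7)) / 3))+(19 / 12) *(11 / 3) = -467 / 180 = -2.59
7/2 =3.50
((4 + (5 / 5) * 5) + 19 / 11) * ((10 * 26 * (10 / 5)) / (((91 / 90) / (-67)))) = -28461600 / 77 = -369631.17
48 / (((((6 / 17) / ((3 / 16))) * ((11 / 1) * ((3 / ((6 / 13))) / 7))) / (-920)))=-328440 / 143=-2296.78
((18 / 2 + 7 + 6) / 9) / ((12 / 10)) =55 / 27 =2.04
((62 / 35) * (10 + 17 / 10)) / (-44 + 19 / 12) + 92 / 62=2748206 / 2761325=1.00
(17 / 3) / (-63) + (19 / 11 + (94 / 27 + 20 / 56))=22769 / 4158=5.48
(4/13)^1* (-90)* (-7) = 2520/13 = 193.85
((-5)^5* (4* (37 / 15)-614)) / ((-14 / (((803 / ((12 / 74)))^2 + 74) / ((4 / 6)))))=-4959973913981.89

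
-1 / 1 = -1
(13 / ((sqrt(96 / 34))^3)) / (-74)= -221*sqrt(51) / 42624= -0.04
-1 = -1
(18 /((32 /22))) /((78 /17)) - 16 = -2767 /208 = -13.30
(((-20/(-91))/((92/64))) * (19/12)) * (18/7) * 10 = 91200/14651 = 6.22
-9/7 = -1.29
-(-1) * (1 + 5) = 6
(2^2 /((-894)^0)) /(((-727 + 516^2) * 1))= 4 /265529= 0.00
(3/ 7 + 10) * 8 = 584/ 7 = 83.43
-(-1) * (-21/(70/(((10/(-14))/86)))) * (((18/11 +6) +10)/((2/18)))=2619/6622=0.40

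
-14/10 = -7/5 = -1.40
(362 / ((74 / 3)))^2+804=1395525 / 1369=1019.38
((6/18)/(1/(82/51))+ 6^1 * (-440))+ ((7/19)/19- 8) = -146226311/55233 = -2647.44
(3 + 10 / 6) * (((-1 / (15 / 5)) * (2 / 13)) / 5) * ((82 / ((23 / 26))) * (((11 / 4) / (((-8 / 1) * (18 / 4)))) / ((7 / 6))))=902 / 3105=0.29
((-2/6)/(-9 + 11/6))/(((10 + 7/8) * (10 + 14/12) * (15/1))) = 32/1253235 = 0.00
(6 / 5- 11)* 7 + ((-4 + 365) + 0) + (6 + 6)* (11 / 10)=1528 / 5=305.60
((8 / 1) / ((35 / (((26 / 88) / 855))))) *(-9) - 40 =-1463026 / 36575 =-40.00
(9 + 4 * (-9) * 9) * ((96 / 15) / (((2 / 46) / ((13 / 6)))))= -100464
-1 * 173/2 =-173/2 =-86.50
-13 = -13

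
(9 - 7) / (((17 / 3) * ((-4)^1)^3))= -3 / 544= -0.01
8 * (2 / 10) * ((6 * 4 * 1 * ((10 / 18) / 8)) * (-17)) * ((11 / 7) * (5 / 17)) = -440 / 21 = -20.95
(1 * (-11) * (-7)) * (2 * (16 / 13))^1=2464 / 13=189.54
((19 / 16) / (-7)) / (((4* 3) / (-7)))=19 / 192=0.10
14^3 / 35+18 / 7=2834 / 35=80.97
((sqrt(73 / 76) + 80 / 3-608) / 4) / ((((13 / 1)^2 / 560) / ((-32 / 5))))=3076.90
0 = 0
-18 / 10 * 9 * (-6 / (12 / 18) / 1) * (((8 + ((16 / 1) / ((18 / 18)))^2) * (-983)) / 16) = -23648031 / 10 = -2364803.10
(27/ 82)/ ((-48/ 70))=-315/ 656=-0.48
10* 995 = 9950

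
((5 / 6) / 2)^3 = 125 / 1728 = 0.07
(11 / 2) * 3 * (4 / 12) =5.50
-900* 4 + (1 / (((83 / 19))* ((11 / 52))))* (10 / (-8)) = -3288035 / 913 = -3601.35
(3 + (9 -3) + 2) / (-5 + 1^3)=-11 / 4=-2.75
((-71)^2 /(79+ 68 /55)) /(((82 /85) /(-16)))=-188533400 /180933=-1042.01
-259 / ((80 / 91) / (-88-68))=919191 / 20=45959.55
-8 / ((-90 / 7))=28 / 45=0.62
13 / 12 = 1.08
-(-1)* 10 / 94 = 5 / 47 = 0.11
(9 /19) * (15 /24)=45 /152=0.30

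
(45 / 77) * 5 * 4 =900 / 77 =11.69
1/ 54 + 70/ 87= 1289/ 1566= 0.82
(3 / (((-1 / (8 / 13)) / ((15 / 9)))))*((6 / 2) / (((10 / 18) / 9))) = -1944 / 13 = -149.54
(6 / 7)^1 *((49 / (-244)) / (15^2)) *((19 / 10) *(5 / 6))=-133 / 109800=-0.00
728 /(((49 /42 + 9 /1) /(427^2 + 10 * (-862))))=758760912 /61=12438703.48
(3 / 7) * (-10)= -4.29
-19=-19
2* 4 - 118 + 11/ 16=-1749/ 16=-109.31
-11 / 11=-1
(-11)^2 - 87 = 34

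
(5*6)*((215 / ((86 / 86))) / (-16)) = -403.12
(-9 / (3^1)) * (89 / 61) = -267 / 61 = -4.38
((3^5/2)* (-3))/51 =-243/34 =-7.15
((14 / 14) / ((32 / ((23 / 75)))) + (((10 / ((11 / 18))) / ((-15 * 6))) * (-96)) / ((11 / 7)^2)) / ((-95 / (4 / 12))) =-22609813 / 910404000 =-0.02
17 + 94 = 111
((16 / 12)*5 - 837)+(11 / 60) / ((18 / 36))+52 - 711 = -44669 / 30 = -1488.97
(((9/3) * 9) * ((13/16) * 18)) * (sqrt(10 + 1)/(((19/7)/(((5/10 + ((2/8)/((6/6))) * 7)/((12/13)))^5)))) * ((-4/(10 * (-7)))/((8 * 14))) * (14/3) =95006081547 * sqrt(11)/3187671040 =98.85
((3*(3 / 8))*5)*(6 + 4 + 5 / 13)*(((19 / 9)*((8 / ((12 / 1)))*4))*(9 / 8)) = 369.95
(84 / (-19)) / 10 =-0.44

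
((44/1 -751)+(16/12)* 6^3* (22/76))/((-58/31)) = 367319/1102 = 333.32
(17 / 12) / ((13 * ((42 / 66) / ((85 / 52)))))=15895 / 56784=0.28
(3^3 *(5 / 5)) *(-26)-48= -750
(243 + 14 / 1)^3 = 16974593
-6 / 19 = -0.32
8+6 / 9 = 26 / 3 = 8.67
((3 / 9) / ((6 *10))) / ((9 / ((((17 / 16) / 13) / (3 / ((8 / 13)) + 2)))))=17 / 2316600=0.00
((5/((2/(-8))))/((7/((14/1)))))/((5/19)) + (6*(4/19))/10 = -14428/95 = -151.87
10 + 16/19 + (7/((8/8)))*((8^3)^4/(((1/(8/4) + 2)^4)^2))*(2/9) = 4679522212033406/66796875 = 70056005.05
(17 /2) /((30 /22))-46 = -39.77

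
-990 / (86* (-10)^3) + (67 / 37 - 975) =-309665137 / 318200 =-973.18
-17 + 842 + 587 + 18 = 1430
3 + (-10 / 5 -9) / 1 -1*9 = -17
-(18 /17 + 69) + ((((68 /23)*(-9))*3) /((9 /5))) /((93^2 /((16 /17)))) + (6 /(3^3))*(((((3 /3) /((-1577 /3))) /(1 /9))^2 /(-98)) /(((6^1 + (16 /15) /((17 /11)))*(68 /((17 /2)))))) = -131353798156403499787 /1874778137021095824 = -70.06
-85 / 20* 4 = -17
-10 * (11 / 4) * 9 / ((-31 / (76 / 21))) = 6270 / 217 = 28.89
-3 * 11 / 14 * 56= -132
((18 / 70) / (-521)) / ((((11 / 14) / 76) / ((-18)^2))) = -443232 / 28655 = -15.47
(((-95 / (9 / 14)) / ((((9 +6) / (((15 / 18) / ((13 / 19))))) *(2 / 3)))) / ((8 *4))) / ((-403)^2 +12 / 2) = -2527 / 729698112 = -0.00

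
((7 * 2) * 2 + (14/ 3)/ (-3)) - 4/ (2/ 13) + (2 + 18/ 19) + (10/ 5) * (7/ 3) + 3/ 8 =11537/ 1368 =8.43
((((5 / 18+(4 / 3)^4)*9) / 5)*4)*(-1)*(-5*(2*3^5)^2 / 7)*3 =87707448 / 7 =12529635.43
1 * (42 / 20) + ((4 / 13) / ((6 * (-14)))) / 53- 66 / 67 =10807673 / 9694230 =1.11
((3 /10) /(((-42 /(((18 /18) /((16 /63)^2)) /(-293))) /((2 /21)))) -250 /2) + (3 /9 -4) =-289530799 /2250240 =-128.67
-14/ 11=-1.27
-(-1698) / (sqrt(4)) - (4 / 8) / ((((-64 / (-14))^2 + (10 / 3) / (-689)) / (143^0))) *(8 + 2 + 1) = 3592054251 / 4232236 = 848.74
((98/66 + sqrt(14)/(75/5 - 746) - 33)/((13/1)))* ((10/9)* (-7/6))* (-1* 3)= -2800/297 - 35* sqrt(14)/85527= -9.43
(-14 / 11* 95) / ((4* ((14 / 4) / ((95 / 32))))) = -25.64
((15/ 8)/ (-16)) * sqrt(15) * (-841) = 12615 * sqrt(15)/ 128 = 381.70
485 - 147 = 338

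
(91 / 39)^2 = 49 / 9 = 5.44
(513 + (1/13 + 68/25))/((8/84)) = 1760157/325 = 5415.87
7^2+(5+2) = 56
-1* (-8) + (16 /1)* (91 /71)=2024 /71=28.51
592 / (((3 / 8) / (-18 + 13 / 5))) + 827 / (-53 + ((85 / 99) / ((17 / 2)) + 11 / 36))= -7599936124 / 312405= -24327.19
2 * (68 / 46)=68 / 23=2.96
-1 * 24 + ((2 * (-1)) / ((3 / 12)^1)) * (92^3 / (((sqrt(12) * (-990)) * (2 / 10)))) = 9058.34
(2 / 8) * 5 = 5 / 4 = 1.25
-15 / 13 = -1.15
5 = 5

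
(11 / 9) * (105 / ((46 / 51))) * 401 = 2624545 / 46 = 57055.33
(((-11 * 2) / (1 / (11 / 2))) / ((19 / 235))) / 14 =-28435 / 266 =-106.90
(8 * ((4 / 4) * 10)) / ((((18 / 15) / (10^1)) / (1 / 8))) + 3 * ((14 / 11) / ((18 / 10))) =940 / 11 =85.45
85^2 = 7225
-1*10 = -10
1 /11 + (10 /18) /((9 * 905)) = 14672 /161271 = 0.09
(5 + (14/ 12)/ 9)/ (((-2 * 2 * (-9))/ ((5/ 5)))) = 277/ 1944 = 0.14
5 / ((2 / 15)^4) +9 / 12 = 253137 / 16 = 15821.06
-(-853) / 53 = 853 / 53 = 16.09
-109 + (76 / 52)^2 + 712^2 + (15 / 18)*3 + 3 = 171312811 / 338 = 506842.64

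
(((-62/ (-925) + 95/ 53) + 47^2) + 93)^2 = 12756959525717521/ 2403450625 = 5307768.50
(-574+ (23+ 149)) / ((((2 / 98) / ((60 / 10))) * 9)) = -13132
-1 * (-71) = 71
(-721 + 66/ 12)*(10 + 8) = -12879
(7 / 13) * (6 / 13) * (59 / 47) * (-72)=-178416 / 7943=-22.46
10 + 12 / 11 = 122 / 11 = 11.09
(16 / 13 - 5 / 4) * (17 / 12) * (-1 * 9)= 51 / 208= 0.25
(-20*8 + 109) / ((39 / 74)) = -1258 / 13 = -96.77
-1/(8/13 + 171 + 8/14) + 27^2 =11422610/15669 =728.99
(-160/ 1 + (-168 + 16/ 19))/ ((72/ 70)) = -18130/ 57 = -318.07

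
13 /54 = 0.24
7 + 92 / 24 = 65 / 6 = 10.83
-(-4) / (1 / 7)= 28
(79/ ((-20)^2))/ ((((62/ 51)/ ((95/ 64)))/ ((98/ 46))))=3750999/ 7301120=0.51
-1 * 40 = -40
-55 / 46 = -1.20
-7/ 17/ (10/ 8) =-28/ 85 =-0.33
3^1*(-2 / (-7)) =6 / 7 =0.86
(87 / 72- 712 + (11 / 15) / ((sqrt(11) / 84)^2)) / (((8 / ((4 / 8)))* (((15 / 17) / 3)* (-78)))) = 0.65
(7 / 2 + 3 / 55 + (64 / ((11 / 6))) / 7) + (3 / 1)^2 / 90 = 3327 / 385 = 8.64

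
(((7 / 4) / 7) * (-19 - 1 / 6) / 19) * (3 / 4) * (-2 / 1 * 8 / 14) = 115 / 532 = 0.22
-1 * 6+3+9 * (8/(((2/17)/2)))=1221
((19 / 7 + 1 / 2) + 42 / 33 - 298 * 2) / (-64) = 91093 / 9856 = 9.24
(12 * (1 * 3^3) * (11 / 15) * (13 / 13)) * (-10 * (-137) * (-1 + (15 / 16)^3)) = -29336769 / 512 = -57298.38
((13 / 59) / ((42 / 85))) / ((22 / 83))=91715 / 54516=1.68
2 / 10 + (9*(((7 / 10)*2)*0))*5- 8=-39 / 5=-7.80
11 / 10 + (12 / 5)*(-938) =-2250.10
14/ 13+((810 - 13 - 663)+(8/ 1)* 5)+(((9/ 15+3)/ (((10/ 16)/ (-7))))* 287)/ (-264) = 782602/ 3575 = 218.91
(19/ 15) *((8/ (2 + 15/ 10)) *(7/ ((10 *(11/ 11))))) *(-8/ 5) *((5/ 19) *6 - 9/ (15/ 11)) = 10176/ 625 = 16.28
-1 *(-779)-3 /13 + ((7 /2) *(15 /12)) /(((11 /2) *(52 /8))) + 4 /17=3788115 /4862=779.13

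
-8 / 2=-4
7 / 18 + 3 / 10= 31 / 45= 0.69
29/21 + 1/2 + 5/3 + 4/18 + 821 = 103921/126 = 824.77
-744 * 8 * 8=-47616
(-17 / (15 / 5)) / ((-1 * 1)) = 17 / 3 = 5.67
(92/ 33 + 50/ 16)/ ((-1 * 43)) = -1561/ 11352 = -0.14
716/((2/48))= 17184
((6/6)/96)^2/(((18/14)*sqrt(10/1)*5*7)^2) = 1/186624000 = 0.00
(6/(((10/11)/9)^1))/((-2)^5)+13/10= -89/160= -0.56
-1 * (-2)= 2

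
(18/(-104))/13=-9/676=-0.01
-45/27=-5/3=-1.67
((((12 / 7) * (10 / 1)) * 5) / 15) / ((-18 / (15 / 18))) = -50 / 189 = -0.26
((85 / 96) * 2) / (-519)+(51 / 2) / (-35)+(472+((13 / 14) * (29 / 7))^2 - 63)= 126526024867 / 299068560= 423.07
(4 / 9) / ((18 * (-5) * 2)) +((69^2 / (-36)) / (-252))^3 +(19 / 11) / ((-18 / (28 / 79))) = 480875102377 / 4450116464640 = 0.11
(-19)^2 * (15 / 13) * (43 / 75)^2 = 667489 / 4875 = 136.92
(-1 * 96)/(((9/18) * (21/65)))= -4160/7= -594.29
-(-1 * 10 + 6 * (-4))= 34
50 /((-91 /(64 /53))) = -3200 /4823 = -0.66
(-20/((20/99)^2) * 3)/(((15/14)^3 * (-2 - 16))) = 41503/625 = 66.40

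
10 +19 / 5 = 69 / 5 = 13.80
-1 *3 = -3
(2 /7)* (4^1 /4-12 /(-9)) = 2 /3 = 0.67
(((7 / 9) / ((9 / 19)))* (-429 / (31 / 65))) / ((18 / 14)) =-8653645 / 7533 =-1148.76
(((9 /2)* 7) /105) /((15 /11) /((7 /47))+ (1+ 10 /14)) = 77 /2790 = 0.03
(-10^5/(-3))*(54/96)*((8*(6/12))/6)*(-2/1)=-25000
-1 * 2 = -2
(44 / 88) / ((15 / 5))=1 / 6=0.17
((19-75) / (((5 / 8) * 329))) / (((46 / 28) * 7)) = -128 / 5405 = -0.02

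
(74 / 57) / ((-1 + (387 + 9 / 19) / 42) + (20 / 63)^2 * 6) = 16317 / 110983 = 0.15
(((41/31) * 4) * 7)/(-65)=-1148/2015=-0.57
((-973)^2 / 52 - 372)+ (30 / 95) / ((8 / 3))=4405108 / 247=17834.45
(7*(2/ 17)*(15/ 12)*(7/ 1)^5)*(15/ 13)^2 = 132355125/ 5746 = 23034.31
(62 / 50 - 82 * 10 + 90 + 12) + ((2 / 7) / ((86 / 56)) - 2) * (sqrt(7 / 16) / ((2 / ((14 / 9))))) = -17919 / 25 - 91 * sqrt(7) / 258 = -717.69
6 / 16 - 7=-53 / 8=-6.62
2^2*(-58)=-232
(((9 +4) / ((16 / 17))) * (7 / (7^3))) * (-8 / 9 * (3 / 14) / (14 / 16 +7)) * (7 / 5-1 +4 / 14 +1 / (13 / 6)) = -1972 / 252105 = -0.01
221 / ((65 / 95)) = 323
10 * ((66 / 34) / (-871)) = -0.02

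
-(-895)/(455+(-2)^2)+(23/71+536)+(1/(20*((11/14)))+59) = 2141329393/3584790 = 597.34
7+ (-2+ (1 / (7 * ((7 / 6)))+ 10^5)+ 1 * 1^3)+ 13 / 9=44103337 / 441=100007.57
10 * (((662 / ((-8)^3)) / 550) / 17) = -331 / 239360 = -0.00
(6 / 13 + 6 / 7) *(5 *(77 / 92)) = 1650 / 299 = 5.52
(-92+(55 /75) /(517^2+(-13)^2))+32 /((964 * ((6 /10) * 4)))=-29645935363 /322286890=-91.99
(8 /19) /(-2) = -4 /19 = -0.21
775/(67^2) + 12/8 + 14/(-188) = 337188/210983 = 1.60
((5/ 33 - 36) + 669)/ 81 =20894/ 2673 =7.82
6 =6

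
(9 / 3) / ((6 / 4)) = 2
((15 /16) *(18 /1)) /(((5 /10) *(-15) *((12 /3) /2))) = -9 /8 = -1.12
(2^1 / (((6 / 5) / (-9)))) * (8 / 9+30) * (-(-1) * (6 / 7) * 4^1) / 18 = -5560 / 63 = -88.25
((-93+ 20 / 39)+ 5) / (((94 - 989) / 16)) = 54592 / 34905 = 1.56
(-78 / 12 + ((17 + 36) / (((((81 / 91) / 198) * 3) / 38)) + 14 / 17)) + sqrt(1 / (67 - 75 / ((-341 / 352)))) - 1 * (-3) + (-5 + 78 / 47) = sqrt(1147) / 407 + 6442921139 / 43146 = 149328.44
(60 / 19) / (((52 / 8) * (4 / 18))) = 540 / 247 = 2.19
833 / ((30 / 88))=36652 / 15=2443.47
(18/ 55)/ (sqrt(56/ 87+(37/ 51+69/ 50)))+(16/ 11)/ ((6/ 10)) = 6 * sqrt(1363638)/ 35497+80/ 33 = 2.62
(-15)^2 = 225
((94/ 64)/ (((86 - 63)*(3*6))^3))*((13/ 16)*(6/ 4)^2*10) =3055/ 8073437184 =0.00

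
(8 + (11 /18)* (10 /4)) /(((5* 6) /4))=1.27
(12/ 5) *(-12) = -28.80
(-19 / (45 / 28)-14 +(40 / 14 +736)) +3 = 225551 / 315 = 716.03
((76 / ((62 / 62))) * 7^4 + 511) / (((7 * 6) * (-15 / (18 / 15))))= -26141 / 75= -348.55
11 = 11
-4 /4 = -1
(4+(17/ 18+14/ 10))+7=1201/ 90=13.34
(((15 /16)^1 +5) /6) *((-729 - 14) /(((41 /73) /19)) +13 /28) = -913729475 /36736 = -24872.86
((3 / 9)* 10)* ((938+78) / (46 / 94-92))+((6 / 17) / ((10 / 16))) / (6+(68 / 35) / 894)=-2795440147 / 75727707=-36.91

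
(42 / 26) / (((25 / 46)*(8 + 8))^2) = 11109 / 520000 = 0.02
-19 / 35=-0.54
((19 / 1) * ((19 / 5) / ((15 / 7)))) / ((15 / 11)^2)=305767 / 16875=18.12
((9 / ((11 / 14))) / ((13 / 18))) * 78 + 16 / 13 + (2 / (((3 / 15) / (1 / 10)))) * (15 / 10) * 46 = 186947 / 143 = 1307.32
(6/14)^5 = 243/16807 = 0.01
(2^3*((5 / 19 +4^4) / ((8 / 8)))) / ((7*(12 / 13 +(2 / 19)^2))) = 1202643 / 3836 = 313.51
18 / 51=6 / 17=0.35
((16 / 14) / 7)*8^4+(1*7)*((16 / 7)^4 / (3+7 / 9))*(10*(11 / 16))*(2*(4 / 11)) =921.62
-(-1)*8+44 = 52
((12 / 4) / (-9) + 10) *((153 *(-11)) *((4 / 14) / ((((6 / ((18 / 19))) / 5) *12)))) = -81345 / 266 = -305.81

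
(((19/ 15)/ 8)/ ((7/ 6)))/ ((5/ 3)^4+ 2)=1539/ 110180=0.01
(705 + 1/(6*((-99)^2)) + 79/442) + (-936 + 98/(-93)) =-46708891802/201439953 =-231.88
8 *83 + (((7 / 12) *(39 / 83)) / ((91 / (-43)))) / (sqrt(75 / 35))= 664 -43 *sqrt(105) / 4980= 663.91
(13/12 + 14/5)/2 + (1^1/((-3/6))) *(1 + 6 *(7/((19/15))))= -151333/2280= -66.37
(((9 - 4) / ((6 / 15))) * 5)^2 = 15625 / 4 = 3906.25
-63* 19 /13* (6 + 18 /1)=-28728 /13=-2209.85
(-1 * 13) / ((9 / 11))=-143 / 9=-15.89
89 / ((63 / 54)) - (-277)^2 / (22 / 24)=-83628.08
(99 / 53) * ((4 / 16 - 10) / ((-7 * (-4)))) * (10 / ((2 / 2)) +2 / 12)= -78507 / 11872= -6.61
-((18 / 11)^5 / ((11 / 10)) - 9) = -2951631 / 1771561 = -1.67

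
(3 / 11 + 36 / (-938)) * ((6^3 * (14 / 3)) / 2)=87048 / 737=118.11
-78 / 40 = -39 / 20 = -1.95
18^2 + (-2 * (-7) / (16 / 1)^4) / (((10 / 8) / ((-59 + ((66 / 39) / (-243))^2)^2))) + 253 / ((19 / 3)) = 5650539767143588698545 / 15500369397860425728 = 364.54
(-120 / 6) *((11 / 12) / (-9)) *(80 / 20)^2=880 / 27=32.59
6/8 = 3/4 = 0.75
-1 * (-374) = 374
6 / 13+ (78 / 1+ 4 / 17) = 17392 / 221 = 78.70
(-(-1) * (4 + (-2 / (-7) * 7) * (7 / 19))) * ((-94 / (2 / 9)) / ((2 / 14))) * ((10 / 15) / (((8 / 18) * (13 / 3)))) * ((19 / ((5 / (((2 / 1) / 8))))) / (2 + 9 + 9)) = -239841 / 1040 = -230.62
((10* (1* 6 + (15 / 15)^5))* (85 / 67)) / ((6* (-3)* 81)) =-2975 / 48843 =-0.06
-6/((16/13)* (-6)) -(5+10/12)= -241/48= -5.02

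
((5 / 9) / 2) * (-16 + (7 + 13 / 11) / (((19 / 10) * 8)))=-32315 / 7524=-4.29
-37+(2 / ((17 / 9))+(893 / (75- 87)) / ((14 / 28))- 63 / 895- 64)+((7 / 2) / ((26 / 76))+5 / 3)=-281202143 / 1186770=-236.95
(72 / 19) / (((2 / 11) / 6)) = 2376 / 19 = 125.05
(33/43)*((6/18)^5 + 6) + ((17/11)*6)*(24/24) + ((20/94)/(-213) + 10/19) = 34994110735/2429159139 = 14.41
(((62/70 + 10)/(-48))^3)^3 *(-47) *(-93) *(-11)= 413244403067888459804847/5416169448144896000000000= 0.08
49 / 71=0.69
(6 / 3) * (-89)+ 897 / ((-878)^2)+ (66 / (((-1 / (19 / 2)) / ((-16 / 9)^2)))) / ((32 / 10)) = -16594024765 / 20813868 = -797.26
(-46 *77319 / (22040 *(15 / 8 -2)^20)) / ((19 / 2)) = -1025141484869013215379456 / 52345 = -19584324861381473213.86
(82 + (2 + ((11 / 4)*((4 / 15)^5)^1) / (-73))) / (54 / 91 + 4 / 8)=847480212488 / 11031440625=76.82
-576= -576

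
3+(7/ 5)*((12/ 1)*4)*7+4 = 2387/ 5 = 477.40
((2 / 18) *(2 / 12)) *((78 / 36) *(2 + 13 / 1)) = 65 / 108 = 0.60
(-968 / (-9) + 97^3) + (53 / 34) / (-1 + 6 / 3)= 912782.11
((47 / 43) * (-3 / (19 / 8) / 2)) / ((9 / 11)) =-2068 / 2451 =-0.84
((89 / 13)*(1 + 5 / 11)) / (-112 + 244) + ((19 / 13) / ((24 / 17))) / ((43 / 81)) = 2.03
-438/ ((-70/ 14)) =87.60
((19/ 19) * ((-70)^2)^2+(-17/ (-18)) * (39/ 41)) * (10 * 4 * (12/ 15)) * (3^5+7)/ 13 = 23625840884000/ 1599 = 14775385168.23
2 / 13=0.15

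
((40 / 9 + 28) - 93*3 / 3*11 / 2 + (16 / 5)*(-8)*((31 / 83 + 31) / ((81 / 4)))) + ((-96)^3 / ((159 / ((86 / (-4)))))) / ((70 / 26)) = 365129188471 / 8314110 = 43916.81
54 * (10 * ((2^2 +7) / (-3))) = -1980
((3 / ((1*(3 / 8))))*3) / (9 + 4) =24 / 13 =1.85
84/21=4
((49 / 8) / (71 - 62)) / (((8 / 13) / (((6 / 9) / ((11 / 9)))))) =637 / 1056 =0.60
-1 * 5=-5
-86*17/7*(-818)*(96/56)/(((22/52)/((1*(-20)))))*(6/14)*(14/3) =-14925031680/539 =-27690225.75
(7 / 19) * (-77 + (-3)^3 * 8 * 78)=-118475 / 19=-6235.53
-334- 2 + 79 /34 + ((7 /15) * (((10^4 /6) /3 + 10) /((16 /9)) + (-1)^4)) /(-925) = -5675237 /17000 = -333.84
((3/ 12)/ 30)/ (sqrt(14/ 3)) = sqrt(42)/ 1680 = 0.00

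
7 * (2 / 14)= 1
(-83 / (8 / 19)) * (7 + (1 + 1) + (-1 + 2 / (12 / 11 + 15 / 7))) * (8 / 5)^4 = -20876288 / 1875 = -11134.02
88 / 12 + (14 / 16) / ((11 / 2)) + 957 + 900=246113 / 132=1864.49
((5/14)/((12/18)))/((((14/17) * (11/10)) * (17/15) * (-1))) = -1125/2156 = -0.52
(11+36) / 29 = 47 / 29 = 1.62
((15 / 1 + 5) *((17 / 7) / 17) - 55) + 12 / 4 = -344 / 7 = -49.14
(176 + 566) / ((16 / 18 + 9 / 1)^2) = 60102 / 7921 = 7.59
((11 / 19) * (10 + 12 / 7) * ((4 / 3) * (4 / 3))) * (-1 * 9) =-14432 / 133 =-108.51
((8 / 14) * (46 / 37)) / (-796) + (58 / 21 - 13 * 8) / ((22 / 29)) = -32425817 / 242979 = -133.45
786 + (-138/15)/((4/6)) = 3861/5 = 772.20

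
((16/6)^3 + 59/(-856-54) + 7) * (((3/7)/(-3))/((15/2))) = -636317/1289925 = -0.49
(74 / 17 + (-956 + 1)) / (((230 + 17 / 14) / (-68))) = 301672 / 1079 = 279.58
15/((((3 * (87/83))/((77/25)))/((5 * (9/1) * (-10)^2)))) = 66113.79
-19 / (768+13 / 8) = -0.02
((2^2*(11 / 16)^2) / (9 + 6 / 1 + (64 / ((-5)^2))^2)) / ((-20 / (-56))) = 105875 / 431072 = 0.25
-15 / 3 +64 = 59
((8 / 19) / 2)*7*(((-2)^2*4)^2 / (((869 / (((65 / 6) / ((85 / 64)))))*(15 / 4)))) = 11927552 / 12630915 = 0.94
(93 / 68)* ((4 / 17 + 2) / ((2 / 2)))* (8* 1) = 7068 / 289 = 24.46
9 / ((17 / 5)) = 45 / 17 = 2.65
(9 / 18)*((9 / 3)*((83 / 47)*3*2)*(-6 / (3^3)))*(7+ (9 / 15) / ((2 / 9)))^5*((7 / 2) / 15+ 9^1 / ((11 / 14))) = -2749073823813667 / 775500000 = -3544905.00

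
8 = 8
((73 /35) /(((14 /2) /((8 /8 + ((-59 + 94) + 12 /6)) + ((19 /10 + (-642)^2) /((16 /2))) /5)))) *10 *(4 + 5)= 2717916363 /9800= 277338.40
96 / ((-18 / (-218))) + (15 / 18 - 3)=2321 / 2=1160.50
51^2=2601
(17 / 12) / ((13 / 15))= 85 / 52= 1.63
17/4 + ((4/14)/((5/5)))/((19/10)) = 2341/532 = 4.40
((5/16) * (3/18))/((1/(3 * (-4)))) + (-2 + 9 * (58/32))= 219/16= 13.69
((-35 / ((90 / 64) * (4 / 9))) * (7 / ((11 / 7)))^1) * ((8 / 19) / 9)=-11.67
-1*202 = -202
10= 10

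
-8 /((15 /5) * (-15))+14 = 638 /45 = 14.18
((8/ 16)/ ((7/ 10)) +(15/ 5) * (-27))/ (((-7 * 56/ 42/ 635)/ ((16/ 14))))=2141220/ 343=6242.62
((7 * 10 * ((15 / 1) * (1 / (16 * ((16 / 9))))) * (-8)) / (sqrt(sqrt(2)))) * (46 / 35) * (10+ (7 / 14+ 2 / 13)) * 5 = -17385.63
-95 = -95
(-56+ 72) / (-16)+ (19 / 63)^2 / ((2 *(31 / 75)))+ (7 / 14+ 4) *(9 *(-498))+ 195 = -1638460325 / 82026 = -19974.89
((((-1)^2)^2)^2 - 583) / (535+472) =-582 / 1007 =-0.58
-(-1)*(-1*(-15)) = 15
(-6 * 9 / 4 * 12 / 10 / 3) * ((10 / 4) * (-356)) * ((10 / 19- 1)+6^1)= 26559.47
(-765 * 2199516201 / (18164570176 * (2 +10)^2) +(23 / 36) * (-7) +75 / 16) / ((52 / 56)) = -460982207539 / 1000119863808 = -0.46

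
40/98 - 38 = -1842/49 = -37.59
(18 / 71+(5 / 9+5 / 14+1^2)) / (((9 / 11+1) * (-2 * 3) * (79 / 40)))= -213169 / 2120202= -0.10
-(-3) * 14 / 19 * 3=126 / 19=6.63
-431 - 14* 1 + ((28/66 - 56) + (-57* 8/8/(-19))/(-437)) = -7218902/14421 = -500.58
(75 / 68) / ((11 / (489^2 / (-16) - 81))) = -18031275 / 11968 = -1506.62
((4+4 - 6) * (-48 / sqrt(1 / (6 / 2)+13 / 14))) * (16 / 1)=-1536 * sqrt(2226) / 53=-1367.34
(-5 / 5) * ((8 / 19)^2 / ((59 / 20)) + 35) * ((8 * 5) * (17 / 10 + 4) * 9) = -80648460 / 1121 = -71943.32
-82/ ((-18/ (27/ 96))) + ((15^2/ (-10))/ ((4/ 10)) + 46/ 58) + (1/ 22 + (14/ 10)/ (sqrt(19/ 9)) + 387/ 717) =-130745247/ 2439712 + 21 * sqrt(19)/ 95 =-52.63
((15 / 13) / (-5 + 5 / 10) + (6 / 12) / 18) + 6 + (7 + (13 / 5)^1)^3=52094681 / 58500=890.51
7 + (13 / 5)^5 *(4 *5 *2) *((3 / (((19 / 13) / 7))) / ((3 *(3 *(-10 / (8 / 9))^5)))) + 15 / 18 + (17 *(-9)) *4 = -7943912707929967 / 13147628906250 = -604.21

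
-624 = -624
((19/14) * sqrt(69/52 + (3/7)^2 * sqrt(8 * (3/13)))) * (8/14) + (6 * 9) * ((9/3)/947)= 162/947 + 19 * sqrt(936 * sqrt(78) + 43953)/4459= 1.14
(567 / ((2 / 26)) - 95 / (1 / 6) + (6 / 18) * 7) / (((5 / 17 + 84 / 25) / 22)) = 40960.18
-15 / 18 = -5 / 6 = -0.83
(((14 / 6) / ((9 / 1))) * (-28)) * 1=-196 / 27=-7.26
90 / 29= 3.10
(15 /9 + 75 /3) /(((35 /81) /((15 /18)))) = 360 /7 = 51.43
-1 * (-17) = 17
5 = 5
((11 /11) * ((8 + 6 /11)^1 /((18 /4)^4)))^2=2262016 /5208653241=0.00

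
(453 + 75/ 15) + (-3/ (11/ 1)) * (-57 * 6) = 6064/ 11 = 551.27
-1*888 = -888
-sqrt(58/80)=-sqrt(290)/20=-0.85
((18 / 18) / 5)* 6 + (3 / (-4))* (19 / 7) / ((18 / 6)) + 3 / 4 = 89 / 70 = 1.27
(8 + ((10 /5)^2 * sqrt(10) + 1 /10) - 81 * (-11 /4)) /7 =4 * sqrt(10) /7 + 4617 /140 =34.79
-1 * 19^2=-361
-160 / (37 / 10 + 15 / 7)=-11200 / 409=-27.38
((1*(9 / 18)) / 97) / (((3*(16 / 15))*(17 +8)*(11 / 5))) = 1 / 34144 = 0.00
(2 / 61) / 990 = 1 / 30195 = 0.00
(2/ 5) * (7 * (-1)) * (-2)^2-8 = -96/ 5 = -19.20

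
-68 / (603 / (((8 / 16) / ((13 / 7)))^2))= -833 / 101907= -0.01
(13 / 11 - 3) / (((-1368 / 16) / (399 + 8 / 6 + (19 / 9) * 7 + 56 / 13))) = 1962880 / 220077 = 8.92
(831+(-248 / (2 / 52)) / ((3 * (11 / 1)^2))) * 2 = 1626.47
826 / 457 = 1.81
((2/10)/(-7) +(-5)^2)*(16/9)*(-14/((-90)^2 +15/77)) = -0.08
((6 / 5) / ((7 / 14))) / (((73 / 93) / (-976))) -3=-1090311 / 365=-2987.15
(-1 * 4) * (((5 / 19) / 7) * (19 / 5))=-4 / 7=-0.57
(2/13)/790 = 1/5135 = 0.00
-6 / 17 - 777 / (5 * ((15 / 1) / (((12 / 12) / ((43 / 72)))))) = -323466 / 18275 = -17.70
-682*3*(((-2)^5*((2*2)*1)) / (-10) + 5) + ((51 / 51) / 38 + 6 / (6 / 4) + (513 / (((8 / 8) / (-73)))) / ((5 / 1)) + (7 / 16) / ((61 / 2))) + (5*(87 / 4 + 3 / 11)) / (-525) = -43904.77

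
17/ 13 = 1.31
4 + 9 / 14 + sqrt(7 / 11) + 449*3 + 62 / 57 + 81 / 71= sqrt(77) / 11 + 76707647 / 56658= 1354.67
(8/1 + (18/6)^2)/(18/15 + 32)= 85/166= 0.51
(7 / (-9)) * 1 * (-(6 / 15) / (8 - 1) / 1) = 2 / 45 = 0.04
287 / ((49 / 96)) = 562.29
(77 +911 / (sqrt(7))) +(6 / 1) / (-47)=3613 / 47 +911 * sqrt(7) / 7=421.20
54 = 54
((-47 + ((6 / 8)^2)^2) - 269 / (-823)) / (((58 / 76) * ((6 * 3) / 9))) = -185569371 / 6109952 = -30.37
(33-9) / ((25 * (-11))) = -24 / 275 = -0.09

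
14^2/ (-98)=-2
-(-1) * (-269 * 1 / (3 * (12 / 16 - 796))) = 1076 / 9543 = 0.11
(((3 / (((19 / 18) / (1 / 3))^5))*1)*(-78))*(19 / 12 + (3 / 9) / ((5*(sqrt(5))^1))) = -151632 / 130321 - 606528*sqrt(5) / 61902475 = -1.19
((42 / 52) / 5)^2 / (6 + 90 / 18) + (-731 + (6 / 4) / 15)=-135873869 / 185900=-730.90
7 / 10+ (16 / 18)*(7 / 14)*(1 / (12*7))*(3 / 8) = 0.70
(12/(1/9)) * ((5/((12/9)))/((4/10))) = 1012.50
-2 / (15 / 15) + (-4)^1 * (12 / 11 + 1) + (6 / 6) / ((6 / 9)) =-8.86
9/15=3/5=0.60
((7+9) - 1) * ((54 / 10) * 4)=324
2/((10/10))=2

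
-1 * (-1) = 1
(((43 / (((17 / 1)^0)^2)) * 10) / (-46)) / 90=-43 / 414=-0.10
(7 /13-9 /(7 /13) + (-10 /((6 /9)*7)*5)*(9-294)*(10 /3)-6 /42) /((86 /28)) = 1849530 /559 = 3308.64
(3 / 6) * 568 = 284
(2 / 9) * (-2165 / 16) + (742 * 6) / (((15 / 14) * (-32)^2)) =-149827 / 5760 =-26.01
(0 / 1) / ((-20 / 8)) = 0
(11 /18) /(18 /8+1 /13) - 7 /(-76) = 2669 /7524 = 0.35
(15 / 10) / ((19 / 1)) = 3 / 38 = 0.08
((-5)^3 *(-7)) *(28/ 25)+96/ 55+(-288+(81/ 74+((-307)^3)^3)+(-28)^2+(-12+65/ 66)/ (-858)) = -253774704699399795149453938219/ 10476180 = -24223973308916016634828.15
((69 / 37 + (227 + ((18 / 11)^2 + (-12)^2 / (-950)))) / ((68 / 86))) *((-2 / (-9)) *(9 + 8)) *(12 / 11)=84636084032 / 70176975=1206.04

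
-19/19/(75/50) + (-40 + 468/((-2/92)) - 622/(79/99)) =-5296508/237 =-22348.14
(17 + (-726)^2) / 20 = 527093 / 20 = 26354.65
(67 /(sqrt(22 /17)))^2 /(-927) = -76313 /20394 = -3.74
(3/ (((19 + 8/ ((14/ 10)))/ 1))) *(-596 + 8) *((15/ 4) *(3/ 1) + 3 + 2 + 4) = -250047/ 173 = -1445.36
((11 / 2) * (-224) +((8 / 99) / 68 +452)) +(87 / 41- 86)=-863.88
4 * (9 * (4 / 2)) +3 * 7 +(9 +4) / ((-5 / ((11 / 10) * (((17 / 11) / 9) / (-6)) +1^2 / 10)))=92.82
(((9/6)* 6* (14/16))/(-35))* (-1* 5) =9/8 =1.12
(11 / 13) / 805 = 11 / 10465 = 0.00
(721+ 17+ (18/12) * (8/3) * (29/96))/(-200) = -17741/4800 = -3.70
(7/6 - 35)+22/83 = -16717/498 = -33.57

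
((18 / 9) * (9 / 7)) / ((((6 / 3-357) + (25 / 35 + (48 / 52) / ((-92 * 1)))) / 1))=-5382 / 741541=-0.01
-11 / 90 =-0.12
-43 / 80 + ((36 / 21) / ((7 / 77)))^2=1391813 / 3920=355.05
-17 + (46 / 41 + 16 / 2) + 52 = 1809 / 41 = 44.12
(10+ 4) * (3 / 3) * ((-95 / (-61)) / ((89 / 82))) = 109060 / 5429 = 20.09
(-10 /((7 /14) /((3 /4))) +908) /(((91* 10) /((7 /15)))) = 893 /1950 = 0.46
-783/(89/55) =-43065/89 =-483.88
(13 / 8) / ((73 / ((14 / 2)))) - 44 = -25605 / 584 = -43.84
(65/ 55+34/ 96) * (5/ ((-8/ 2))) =-4055/ 2112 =-1.92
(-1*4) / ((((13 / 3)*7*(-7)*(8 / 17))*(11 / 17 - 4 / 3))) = -2601 / 44590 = -0.06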